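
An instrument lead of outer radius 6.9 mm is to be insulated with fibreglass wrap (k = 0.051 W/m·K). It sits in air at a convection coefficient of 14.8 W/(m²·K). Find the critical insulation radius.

For a cylinder r_cr = k/h = 0.051/14.8
r_cr = 3.45 mm; since the bare radius (6.9 mm) is above r_cr, any added insulation will reduce heat loss.

r_cr ≈ 3.45 mm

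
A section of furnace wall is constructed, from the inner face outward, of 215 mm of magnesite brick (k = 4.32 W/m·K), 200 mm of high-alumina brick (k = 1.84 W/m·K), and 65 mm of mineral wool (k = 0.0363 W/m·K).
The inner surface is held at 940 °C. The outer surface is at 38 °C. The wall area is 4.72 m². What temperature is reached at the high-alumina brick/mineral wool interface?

T ≈ 867 °C

Model the wall as resistances in series:
R_magnesite brick = L/(kA) = 0.215/(4.32×4.72) = 0.01054 K/W
R_high-alumina brick = L/(kA) = 0.2/(1.84×4.72) = 0.02303 K/W
R_mineral wool = L/(kA) = 0.065/(0.0363×4.72) = 0.3794 K/W
R_total = 0.4129 K/W;  Q = ΔT/R_total = 902/0.4129 = 2184 W
T_interface = T_inner − Q·ΣR(inner→interface) = 940 − 2180×0.03357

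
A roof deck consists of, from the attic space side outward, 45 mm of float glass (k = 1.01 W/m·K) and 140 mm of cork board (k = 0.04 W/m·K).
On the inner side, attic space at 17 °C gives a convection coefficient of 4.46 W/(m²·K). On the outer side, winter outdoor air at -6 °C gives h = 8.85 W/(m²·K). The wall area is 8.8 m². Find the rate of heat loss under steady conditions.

Q ≈ 52.1 W

Using the resistance-network approach (series):
R_inner film = 1/(h_i·A) = 1/(4.46×8.8) = 0.02548 K/W
R_float glass = L/(kA) = 0.045/(1.01×8.8) = 0.005063 K/W
R_cork board = L/(kA) = 0.14/(0.04×8.8) = 0.3977 K/W
R_outer film = 1/(h_o·A) = 1/(8.85×8.8) = 0.01284 K/W
R_total = 0.4411 K/W
Q = ΔT / R_total = 23 / 0.4411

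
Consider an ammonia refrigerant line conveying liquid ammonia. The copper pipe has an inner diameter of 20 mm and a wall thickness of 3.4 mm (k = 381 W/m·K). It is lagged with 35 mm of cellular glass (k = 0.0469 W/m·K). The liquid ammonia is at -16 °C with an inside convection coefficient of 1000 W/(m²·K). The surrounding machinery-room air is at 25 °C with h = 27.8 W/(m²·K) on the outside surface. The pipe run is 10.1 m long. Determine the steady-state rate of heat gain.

Q ≈ 92.2 W

For a radial system each layer contributes R = ln(r_out/r_in)/(2πkL); films add R = 1/(hA).
R_inner film = 1/(h_i·2πr₁L) = 1/(1000×2π×0.01×10.1) = 0.001576 K/W
R_copper pipe wall = ln(13.4/10)/(2π×381×10.1) = 1.21×10^-5 K/W
R_cellular glass = ln(48.4/13.4)/(2π×0.0469×10.1) = 0.4315 K/W
R_outer film = 1/(h_o·2πr_oL) = 1/(27.8×2π×0.0484×10.1) = 0.01171 K/W
R_total = 0.4448 K/W
Q = ΔT/R_total = 41/0.4448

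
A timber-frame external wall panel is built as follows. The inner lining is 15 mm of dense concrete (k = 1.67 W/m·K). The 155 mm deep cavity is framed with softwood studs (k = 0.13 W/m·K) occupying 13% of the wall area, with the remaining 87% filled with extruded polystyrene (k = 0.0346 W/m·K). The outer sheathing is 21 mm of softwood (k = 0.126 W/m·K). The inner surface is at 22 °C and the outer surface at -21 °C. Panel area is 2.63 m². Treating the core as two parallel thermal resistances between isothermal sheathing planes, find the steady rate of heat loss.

Sheathing layers in series; stud and cavity paths in parallel between them.
R_inner = 0.015/(1.67×2.63) = 0.003415 K/W
R_stud  = 0.155/(0.13×0.13×2.63) = 3.487 K/W
R_cav   = 0.155/(0.0346×0.87×2.63) = 1.958 K/W
1/R_core = 1/R_stud + 1/R_cav → R_core = 1.254 K/W
R_outer = 0.021/(0.126×2.63) = 0.06337 K/W
R_total = 1.321 K/W
Q = ΔT/R_total = 43/1.321

Q ≈ 32.6 W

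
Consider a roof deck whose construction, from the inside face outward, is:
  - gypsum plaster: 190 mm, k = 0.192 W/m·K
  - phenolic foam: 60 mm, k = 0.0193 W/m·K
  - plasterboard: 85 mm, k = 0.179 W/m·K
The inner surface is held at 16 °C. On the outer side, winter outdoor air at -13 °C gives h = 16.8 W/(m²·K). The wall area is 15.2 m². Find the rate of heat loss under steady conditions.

Q ≈ 95.1 W

Treating each layer as a thermal resistance in series:
R_gypsum plaster = L/(kA) = 0.19/(0.192×15.2) = 0.0651 K/W
R_phenolic foam = L/(kA) = 0.06/(0.0193×15.2) = 0.2045 K/W
R_plasterboard = L/(kA) = 0.085/(0.179×15.2) = 0.03124 K/W
R_outer film = 1/(h_o·A) = 1/(16.8×15.2) = 0.003916 K/W
R_total = 0.3048 K/W
Q = ΔT / R_total = 29 / 0.3048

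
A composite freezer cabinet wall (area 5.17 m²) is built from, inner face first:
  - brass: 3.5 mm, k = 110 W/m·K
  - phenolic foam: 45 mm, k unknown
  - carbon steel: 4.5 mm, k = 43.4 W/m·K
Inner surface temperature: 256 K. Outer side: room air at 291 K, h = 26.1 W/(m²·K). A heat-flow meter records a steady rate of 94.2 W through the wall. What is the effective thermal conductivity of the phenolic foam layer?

Thermal resistances in series:
R_brass = L/(kA) = 0.0035/(110×5.17) = 6.154×10^-6 K/W
R_carbon steel = L/(kA) = 0.0045/(43.4×5.17) = 2.006×10^-5 K/W
R_outer film = 1/(h_o·A) = 1/(26.1×5.17) = 0.007411 K/W
Sum of known resistances R_other = 0.007437 K/W
Total R = ΔT/Q = 35/94.2 = 0.3715 K/W
R_phenolic foam = R_total − R_other = 0.3641 K/W
k = L/(R·A) = 0.045/(0.3641×5.17)

k ≈ 0.0239 W/(m·K)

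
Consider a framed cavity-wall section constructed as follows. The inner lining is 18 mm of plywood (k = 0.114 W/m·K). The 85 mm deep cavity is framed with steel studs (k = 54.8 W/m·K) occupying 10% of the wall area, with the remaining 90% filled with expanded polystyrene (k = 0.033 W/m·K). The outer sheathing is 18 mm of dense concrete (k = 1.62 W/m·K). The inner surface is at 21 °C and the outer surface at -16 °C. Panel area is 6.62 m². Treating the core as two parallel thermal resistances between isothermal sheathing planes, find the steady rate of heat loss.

Q ≈ 1330 W

Sheathing layers in series; stud and cavity paths in parallel between them.
R_inner = 0.018/(0.114×6.62) = 0.02385 K/W
R_stud  = 0.085/(54.8×0.1×6.62) = 0.002343 K/W
R_cav   = 0.085/(0.033×0.9×6.62) = 0.4323 K/W
1/R_core = 1/R_stud + 1/R_cav → R_core = 0.00233 K/W
R_outer = 0.018/(1.62×6.62) = 0.001678 K/W
R_total = 0.02786 K/W
Q = ΔT/R_total = 37/0.02786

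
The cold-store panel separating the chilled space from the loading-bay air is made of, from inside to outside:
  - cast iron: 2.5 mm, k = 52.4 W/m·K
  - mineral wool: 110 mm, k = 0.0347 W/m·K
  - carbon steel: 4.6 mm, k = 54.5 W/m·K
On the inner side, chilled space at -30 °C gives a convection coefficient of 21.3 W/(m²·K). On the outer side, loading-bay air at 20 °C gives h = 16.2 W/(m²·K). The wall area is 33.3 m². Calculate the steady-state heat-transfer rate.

Treating each layer as a thermal resistance in series:
R_inner film = 1/(h_i·A) = 1/(21.3×33.3) = 0.00141 K/W
R_cast iron = L/(kA) = 0.0025/(52.4×33.3) = 1.433×10^-6 K/W
R_mineral wool = L/(kA) = 0.11/(0.0347×33.3) = 0.0952 K/W
R_carbon steel = L/(kA) = 0.0046/(54.5×33.3) = 2.535×10^-6 K/W
R_outer film = 1/(h_o·A) = 1/(16.2×33.3) = 0.001854 K/W
R_total = 0.09846 K/W
Q = ΔT / R_total = 50 / 0.09846

Q ≈ 508 W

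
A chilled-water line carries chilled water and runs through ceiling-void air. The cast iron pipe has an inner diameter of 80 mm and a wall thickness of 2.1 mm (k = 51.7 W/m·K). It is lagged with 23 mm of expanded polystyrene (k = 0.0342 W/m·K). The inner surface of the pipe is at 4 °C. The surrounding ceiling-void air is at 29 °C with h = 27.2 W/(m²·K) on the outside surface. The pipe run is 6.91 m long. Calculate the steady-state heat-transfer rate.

Treating each annulus and film as a series resistance:
R_cast iron pipe wall = ln(42.1/40)/(2π×51.7×6.91) = 2.28×10^-5 K/W
R_expanded polystyrene = ln(65.1/42.1)/(2π×0.0342×6.91) = 0.2935 K/W
R_outer film = 1/(h_o·2πr_oL) = 1/(27.2×2π×0.0651×6.91) = 0.01301 K/W
R_total = 0.3066 K/W
Q = ΔT/R_total = 25/0.3066

Q ≈ 81.5 W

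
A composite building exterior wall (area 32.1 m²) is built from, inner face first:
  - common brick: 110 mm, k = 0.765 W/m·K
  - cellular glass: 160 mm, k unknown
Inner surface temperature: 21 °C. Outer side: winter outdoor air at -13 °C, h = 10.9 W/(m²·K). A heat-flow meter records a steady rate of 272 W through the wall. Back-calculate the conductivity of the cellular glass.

k ≈ 0.0424 W/(m·K)

Using the resistance-network approach (series):
R_common brick = L/(kA) = 0.11/(0.765×32.1) = 0.004479 K/W
R_outer film = 1/(h_o·A) = 1/(10.9×32.1) = 0.002858 K/W
Sum of known resistances R_other = 0.007338 K/W
Total R = ΔT/Q = 34/272 = 0.125 K/W
R_cellular glass = R_total − R_other = 0.1177 K/W
k = L/(R·A) = 0.16/(0.1177×32.1)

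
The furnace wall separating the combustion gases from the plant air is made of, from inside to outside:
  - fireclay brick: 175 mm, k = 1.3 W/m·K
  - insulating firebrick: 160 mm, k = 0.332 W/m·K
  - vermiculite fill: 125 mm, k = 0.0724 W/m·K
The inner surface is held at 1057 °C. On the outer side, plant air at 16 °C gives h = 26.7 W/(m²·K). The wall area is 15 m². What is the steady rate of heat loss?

Model the wall as resistances in series:
R_fireclay brick = L/(kA) = 0.175/(1.3×15) = 0.008974 K/W
R_insulating firebrick = L/(kA) = 0.16/(0.332×15) = 0.03213 K/W
R_vermiculite fill = L/(kA) = 0.125/(0.0724×15) = 0.1151 K/W
R_outer film = 1/(h_o·A) = 1/(26.7×15) = 0.002497 K/W
R_total = 0.1587 K/W
Q = ΔT / R_total = 1041 / 0.1587

Q ≈ 6560 W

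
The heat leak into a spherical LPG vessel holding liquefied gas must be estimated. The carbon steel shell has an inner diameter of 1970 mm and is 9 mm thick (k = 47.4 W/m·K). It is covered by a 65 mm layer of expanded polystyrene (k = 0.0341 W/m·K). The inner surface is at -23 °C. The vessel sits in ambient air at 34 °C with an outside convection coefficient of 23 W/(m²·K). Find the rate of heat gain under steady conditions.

Spherical conduction: R = (1/r_in − 1/r_out)/(4πk) per layer; series-sum.
R_carbon steel shell = (1/0.985 − 1/0.994)/(4π×47.4) = 1.543×10^-5 K/W
R_expanded polystyrene = (1/0.994 − 1/1.059)/(4π×0.0341) = 0.1441 K/W
R_outer film = 1/(h·4πr_o²) = 1/(23×4π×1.059²) = 0.003085 K/W
R_total = 0.1472 K/W
Q = ΔT/R_total = 57/0.1472

Q ≈ 387 W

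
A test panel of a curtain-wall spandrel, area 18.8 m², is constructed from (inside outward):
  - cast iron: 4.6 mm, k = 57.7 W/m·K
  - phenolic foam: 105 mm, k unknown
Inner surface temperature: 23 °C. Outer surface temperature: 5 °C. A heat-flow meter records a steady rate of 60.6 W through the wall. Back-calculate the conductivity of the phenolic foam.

Thermal resistances in series:
R_cast iron = L/(kA) = 0.0046/(57.7×18.8) = 4.241×10^-6 K/W
Sum of known resistances R_other = 4.241×10^-6 K/W
Total R = ΔT/Q = 18/60.6 = 0.297 K/W
R_phenolic foam = R_total − R_other = 0.297 K/W
k = L/(R·A) = 0.105/(0.297×18.8)

k ≈ 0.0188 W/(m·K)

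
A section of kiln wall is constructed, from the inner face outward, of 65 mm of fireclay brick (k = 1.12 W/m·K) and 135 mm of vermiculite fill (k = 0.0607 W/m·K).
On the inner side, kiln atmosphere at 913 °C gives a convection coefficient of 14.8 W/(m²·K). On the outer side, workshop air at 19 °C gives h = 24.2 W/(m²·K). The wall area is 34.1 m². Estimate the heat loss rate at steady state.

Q ≈ 12800 W

Series thermal resistances:
R_inner film = 1/(h_i·A) = 1/(14.8×34.1) = 0.001981 K/W
R_fireclay brick = L/(kA) = 0.065/(1.12×34.1) = 0.001702 K/W
R_vermiculite fill = L/(kA) = 0.135/(0.0607×34.1) = 0.06522 K/W
R_outer film = 1/(h_o·A) = 1/(24.2×34.1) = 0.001212 K/W
R_total = 0.07012 K/W
Q = ΔT / R_total = 894 / 0.07012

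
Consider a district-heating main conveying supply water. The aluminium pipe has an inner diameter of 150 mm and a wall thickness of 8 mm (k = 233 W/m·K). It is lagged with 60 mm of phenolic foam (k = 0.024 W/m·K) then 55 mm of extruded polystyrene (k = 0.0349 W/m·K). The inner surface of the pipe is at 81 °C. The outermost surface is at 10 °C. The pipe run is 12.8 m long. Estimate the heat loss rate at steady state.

Cylindrical conduction, so R = ln(r₂/r₁)/(2πkL) per layer, in series:
R_aluminium pipe wall = ln(83/75)/(2π×233×12.8) = 5.409×10^-6 K/W
R_phenolic foam = ln(143/83)/(2π×0.024×12.8) = 0.2818 K/W
R_extruded polystyrene = ln(198/143)/(2π×0.0349×12.8) = 0.1159 K/W
R_total = 0.3978 K/W
Q = ΔT/R_total = 71/0.3978

Q ≈ 178 W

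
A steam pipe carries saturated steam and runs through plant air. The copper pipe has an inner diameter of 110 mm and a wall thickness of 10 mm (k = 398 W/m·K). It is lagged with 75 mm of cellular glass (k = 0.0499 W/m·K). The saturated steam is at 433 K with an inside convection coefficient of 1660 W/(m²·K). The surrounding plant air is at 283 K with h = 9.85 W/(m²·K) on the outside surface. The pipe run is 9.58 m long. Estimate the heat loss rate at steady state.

Cylindrical conduction, so R = ln(r₂/r₁)/(2πkL) per layer, in series:
R_inner film = 1/(h_i·2πr₁L) = 1/(1660×2π×0.055×9.58) = 1.82×10^-4 K/W
R_copper pipe wall = ln(65/55)/(2π×398×9.58) = 6.973×10^-6 K/W
R_cellular glass = ln(140/65)/(2π×0.0499×9.58) = 0.2554 K/W
R_outer film = 1/(h_o·2πr_oL) = 1/(9.85×2π×0.14×9.58) = 0.01205 K/W
R_total = 0.2677 K/W
Q = ΔT/R_total = 150/0.2677

Q ≈ 560 W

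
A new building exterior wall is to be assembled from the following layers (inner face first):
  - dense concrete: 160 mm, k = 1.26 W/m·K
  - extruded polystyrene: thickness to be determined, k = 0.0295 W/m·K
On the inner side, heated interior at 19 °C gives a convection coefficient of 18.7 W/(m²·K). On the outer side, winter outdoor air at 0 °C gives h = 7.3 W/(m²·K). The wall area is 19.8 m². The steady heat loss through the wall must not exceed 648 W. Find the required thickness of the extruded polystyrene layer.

Thermal resistances in series:
R_inner film = 1/(h_i·A) = 1/(18.7×19.8) = 0.002701 K/W
R_dense concrete = L/(kA) = 0.16/(1.26×19.8) = 0.006413 K/W
R_outer film = 1/(h_o·A) = 1/(7.3×19.8) = 0.006919 K/W
Sum of the known resistances R_other = 0.01603 K/W
Required total resistance R_tot = ΔT/Q_allow = 19/648 = 0.02932 K/W
R_extruded polystyrene = R_tot − R_other = 0.01329 K/W
L = R·k·A = 0.01329×0.0295×19.8

L ≈ 7.76 mm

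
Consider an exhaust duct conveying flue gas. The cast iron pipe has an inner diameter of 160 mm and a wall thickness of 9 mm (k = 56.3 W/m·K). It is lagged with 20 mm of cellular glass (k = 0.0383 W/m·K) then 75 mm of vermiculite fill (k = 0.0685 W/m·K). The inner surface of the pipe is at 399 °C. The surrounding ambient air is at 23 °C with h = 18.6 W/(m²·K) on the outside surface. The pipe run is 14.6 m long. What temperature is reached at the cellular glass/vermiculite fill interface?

Radial resistances (cylindrical: R_cond = ln(r_o/r_i)/(2πkL), R_conv = 1/(h·2πrL)):
R_cast iron pipe wall = ln(89/80)/(2π×56.3×14.6) = 2.064×10^-5 K/W
R_cellular glass = ln(109/89)/(2π×0.0383×14.6) = 0.0577 K/W
R_vermiculite fill = ln(184/109)/(2π×0.0685×14.6) = 0.08332 K/W
R_outer film = 1/(h_o·2πr_oL) = 1/(18.6×2π×0.184×14.6) = 0.003185 K/W
R_total = 0.1442 K/W
Q = ΔT/R_total = 376/0.1442
Q = 2610 W
T_interface = T_inner − Q·ΣR(inner→interface) = 399 − 2610×0.05772

T ≈ 249 °C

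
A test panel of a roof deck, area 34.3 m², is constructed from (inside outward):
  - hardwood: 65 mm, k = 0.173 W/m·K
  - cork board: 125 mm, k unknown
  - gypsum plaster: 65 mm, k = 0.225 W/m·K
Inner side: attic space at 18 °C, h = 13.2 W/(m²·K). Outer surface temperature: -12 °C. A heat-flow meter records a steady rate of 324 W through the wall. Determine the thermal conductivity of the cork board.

k ≈ 0.0513 W/(m·K)

Treating each layer as a thermal resistance in series:
R_inner film = 1/(h_i·A) = 1/(13.2×34.3) = 0.002209 K/W
R_hardwood = L/(kA) = 0.065/(0.173×34.3) = 0.01095 K/W
R_gypsum plaster = L/(kA) = 0.065/(0.225×34.3) = 0.008422 K/W
Sum of known resistances R_other = 0.02159 K/W
Total R = ΔT/Q = 30/324 = 0.09259 K/W
R_cork board = R_total − R_other = 0.07101 K/W
k = L/(R·A) = 0.125/(0.07101×34.3)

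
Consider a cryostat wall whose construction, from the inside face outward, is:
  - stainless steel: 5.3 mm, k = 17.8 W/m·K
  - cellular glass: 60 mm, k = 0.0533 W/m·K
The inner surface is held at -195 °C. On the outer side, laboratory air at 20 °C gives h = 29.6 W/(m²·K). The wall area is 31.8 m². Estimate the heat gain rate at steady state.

Q ≈ 5900 W

Treating each layer as a thermal resistance in series:
R_stainless steel = L/(kA) = 0.0053/(17.8×31.8) = 9.363×10^-6 K/W
R_cellular glass = L/(kA) = 0.06/(0.0533×31.8) = 0.0354 K/W
R_outer film = 1/(h_o·A) = 1/(29.6×31.8) = 0.001062 K/W
R_total = 0.03647 K/W
Q = ΔT / R_total = 215 / 0.03647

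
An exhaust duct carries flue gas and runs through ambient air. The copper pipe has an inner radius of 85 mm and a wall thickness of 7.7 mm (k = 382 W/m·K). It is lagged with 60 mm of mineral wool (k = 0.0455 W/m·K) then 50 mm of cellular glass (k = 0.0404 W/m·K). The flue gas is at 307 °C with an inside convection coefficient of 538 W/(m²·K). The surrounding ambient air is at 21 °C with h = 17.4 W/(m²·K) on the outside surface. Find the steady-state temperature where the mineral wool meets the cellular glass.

T ≈ 135 °C

Radial resistances (cylindrical: R_cond = ln(r_o/r_i)/(2πkL), R_conv = 1/(h·2πrL)):
R_inner film = 1/(h_i·2πr₁L) = 1/(538×2π×0.085×1) = 0.00348 K/W
R_copper pipe wall = ln(92.7/85)/(2π×382×1) = 3.613×10^-5 K/W
R_mineral wool = ln(152.7/92.7)/(2π×0.0455×1) = 1.746 K/W
R_cellular glass = ln(202.7/152.7)/(2π×0.0404×1) = 1.116 K/W
R_outer film = 1/(h_o·2πr_oL) = 1/(17.4×2π×0.2027×1) = 0.04512 K/W
R_total = 2.91 K/W
Q = ΔT/R_total = 286/2.91
Q = 98.3 W/m
T_interface = T_inner − Q·ΣR(inner→interface) = 307 − 98.3×1.749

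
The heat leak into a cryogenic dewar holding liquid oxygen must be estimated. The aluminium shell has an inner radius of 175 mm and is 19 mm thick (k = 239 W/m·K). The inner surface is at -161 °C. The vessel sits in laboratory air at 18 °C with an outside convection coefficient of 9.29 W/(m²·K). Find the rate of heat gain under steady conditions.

Q ≈ 786 W

For a spherical shell R = (1/r₁ − 1/r₂)/(4πk); film R = 1/(h·4πr²). In series:
R_aluminium shell = (1/0.175 − 1/0.194)/(4π×239) = 1.863×10^-4 K/W
R_outer film = 1/(h·4πr_o²) = 1/(9.29×4π×0.194²) = 0.2276 K/W
R_total = 0.2278 K/W
Q = ΔT/R_total = 179/0.2278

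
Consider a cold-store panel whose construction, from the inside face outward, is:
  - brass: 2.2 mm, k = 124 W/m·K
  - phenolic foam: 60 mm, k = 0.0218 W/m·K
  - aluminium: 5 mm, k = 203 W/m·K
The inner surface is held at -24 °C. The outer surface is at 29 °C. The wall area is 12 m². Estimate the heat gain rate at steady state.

Treating each layer as a thermal resistance in series:
R_brass = L/(kA) = 0.0022/(124×12) = 1.478×10^-6 K/W
R_phenolic foam = L/(kA) = 0.06/(0.0218×12) = 0.2294 K/W
R_aluminium = L/(kA) = 0.005/(203×12) = 2.053×10^-6 K/W
R_total = 0.2294 K/W
Q = ΔT / R_total = 53 / 0.2294

Q ≈ 231 W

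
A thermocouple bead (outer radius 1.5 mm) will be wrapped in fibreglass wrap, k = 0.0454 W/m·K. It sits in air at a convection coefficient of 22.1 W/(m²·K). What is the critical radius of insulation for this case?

For a sphere r_cr = 2k/h = 2×0.0454/22.1
r_cr = 4.11 mm; since the bare radius (1.5 mm) is below r_cr, adding a thin layer of insulation will *increase* heat loss.

r_cr ≈ 4.11 mm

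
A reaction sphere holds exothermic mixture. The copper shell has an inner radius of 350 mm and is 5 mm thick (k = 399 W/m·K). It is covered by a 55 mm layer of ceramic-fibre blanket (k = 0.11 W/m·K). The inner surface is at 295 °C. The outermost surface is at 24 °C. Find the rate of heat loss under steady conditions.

Q ≈ 991 W

Each spherical layer contributes R = (1/r_i − 1/r_o)/(4πk):
R_copper shell = (1/0.35 − 1/0.355)/(4π×399) = 8.026×10^-6 K/W
R_ceramic-fibre blanket = (1/0.355 − 1/0.41)/(4π×0.11) = 0.2734 K/W
R_total = 0.2734 K/W
Q = ΔT/R_total = 271/0.2734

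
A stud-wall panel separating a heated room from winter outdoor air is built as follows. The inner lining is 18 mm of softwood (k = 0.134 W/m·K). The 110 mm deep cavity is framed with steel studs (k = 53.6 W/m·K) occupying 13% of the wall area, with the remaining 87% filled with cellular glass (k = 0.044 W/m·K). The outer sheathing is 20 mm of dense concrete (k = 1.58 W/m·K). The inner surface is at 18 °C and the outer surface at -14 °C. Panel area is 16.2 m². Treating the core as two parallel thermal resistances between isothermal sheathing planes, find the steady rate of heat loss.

Q ≈ 3190 W

Sheathing layers in series; stud and cavity paths in parallel between them.
R_inner = 0.018/(0.134×16.2) = 0.008292 K/W
R_stud  = 0.11/(53.6×0.13×16.2) = 9.745×10^-4 K/W
R_cav   = 0.11/(0.044×0.87×16.2) = 0.1774 K/W
1/R_core = 1/R_stud + 1/R_cav → R_core = 9.691×10^-4 K/W
R_outer = 0.02/(1.58×16.2) = 7.814×10^-4 K/W
R_total = 0.01004 K/W
Q = ΔT/R_total = 32/0.01004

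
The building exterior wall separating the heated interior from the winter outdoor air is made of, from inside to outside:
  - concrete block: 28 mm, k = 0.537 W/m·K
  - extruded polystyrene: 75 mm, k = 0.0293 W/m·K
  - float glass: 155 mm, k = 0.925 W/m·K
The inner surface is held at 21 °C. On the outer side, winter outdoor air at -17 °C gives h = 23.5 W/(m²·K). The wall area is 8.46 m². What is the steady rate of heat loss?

Using the resistance-network approach (series):
R_concrete block = L/(kA) = 0.028/(0.537×8.46) = 0.006163 K/W
R_extruded polystyrene = L/(kA) = 0.075/(0.0293×8.46) = 0.3026 K/W
R_float glass = L/(kA) = 0.155/(0.925×8.46) = 0.01981 K/W
R_outer film = 1/(h_o·A) = 1/(23.5×8.46) = 0.00503 K/W
R_total = 0.3336 K/W
Q = ΔT / R_total = 38 / 0.3336

Q ≈ 114 W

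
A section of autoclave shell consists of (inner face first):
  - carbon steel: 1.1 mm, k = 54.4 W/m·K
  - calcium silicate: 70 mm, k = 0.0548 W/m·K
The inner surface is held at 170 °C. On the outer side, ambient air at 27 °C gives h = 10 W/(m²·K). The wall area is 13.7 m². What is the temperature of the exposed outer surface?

T ≈ 37.4 °C

Series thermal resistances:
R_carbon steel = L/(kA) = 0.0011/(54.4×13.7) = 1.476×10^-6 K/W
R_calcium silicate = L/(kA) = 0.07/(0.0548×13.7) = 0.09324 K/W
R_outer film = 1/(h_o·A) = 1/(10×13.7) = 0.007299 K/W
R_total = 0.1005 K/W;  Q = ΔT/R_total = 143/0.1005 = 1422 W
T_interface = T_inner − Q·ΣR(inner→interface) = 170 − 1420×0.09324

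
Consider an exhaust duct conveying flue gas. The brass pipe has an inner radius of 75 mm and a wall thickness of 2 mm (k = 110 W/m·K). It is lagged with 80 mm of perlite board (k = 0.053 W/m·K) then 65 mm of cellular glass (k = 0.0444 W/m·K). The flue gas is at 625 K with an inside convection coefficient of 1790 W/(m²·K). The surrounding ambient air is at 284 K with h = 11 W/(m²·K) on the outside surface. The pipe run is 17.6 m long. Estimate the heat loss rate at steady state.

Q ≈ 1740 W

Treating each annulus and film as a series resistance:
R_inner film = 1/(h_i·2πr₁L) = 1/(1790×2π×0.075×17.6) = 6.736×10^-5 K/W
R_brass pipe wall = ln(77/75)/(2π×110×17.6) = 2.163×10^-6 K/W
R_perlite board = ln(157/77)/(2π×0.053×17.6) = 0.1216 K/W
R_cellular glass = ln(222/157)/(2π×0.0444×17.6) = 0.07056 K/W
R_outer film = 1/(h_o·2πr_oL) = 1/(11×2π×0.222×17.6) = 0.003703 K/W
R_total = 0.1959 K/W
Q = ΔT/R_total = 341/0.1959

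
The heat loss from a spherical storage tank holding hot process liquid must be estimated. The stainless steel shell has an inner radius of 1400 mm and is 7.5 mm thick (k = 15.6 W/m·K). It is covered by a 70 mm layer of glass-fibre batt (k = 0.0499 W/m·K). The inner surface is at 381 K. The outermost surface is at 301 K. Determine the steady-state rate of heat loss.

For a spherical shell R = (1/r₁ − 1/r₂)/(4πk); film R = 1/(h·4πr²). In series:
R_stainless steel shell = (1/1.4 − 1/1.4075)/(4π×15.6) = 1.942×10^-5 K/W
R_glass-fibre batt = (1/1.4075 − 1/1.4775)/(4π×0.0499) = 0.05368 K/W
R_total = 0.0537 K/W
Q = ΔT/R_total = 80/0.0537

Q ≈ 1490 W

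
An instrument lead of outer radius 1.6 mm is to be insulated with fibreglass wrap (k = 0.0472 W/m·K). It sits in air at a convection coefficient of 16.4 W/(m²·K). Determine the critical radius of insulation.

r_cr ≈ 2.88 mm

For a cylinder r_cr = k/h = 0.0472/16.4
r_cr = 2.88 mm; since the bare radius (1.6 mm) is below r_cr, adding a thin layer of insulation will *increase* heat loss.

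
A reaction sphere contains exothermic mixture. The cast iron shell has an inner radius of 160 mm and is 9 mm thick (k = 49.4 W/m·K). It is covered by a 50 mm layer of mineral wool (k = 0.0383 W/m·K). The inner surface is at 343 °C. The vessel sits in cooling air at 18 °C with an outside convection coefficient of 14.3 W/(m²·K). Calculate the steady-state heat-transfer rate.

Each spherical layer contributes R = (1/r_i − 1/r_o)/(4πk):
R_cast iron shell = (1/0.16 − 1/0.169)/(4π×49.4) = 5.362×10^-4 K/W
R_mineral wool = (1/0.169 − 1/0.219)/(4π×0.0383) = 2.807 K/W
R_outer film = 1/(h·4πr_o²) = 1/(14.3×4π×0.219²) = 0.116 K/W
R_total = 2.923 K/W
Q = ΔT/R_total = 325/2.923

Q ≈ 111 W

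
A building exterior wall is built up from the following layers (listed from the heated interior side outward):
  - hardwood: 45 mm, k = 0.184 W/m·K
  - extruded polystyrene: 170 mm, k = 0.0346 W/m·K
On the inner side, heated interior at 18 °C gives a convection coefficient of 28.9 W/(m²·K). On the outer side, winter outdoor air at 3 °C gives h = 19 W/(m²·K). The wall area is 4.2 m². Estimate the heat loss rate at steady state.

Treating each layer as a thermal resistance in series:
R_inner film = 1/(h_i·A) = 1/(28.9×4.2) = 0.008239 K/W
R_hardwood = L/(kA) = 0.045/(0.184×4.2) = 0.05823 K/W
R_extruded polystyrene = L/(kA) = 0.17/(0.0346×4.2) = 1.17 K/W
R_outer film = 1/(h_o·A) = 1/(19×4.2) = 0.01253 K/W
R_total = 1.249 K/W
Q = ΔT / R_total = 15 / 1.249

Q ≈ 12 W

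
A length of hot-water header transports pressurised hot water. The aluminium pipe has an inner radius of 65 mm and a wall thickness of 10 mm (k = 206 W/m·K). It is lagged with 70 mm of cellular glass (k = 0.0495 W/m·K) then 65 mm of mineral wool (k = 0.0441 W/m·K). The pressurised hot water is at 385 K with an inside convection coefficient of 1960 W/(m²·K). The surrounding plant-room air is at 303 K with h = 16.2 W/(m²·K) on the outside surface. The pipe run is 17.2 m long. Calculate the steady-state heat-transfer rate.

For a radial system each layer contributes R = ln(r_out/r_in)/(2πkL); films add R = 1/(hA).
R_inner film = 1/(h_i·2πr₁L) = 1/(1960×2π×0.065×17.2) = 7.263×10^-5 K/W
R_aluminium pipe wall = ln(75/65)/(2π×206×17.2) = 6.428×10^-6 K/W
R_cellular glass = ln(145/75)/(2π×0.0495×17.2) = 0.1232 K/W
R_mineral wool = ln(210/145)/(2π×0.0441×17.2) = 0.07771 K/W
R_outer film = 1/(h_o·2πr_oL) = 1/(16.2×2π×0.21×17.2) = 0.00272 K/W
R_total = 0.2037 K/W
Q = ΔT/R_total = 82/0.2037

Q ≈ 402 W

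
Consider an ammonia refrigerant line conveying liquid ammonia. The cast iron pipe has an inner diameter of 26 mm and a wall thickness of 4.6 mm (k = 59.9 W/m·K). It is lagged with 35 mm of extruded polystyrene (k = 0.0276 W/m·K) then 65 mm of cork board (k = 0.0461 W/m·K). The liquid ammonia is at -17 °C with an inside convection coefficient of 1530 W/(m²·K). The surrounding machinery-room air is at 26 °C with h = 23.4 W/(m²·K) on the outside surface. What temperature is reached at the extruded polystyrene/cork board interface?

Treating each annulus and film as a series resistance:
R_inner film = 1/(h_i·2πr₁L) = 1/(1530×2π×0.013×1) = 0.008002 K/W
R_cast iron pipe wall = ln(17.6/13)/(2π×59.9×1) = 8.049×10^-4 K/W
R_extruded polystyrene = ln(52.6/17.6)/(2π×0.0276×1) = 6.313 K/W
R_cork board = ln(117.6/52.6)/(2π×0.0461×1) = 2.778 K/W
R_outer film = 1/(h_o·2πr_oL) = 1/(23.4×2π×0.1176×1) = 0.05784 K/W
R_total = 9.158 K/W
Q = ΔT/R_total = 43/9.158
Q = 4.7 W/m
T_interface = T_inner + Q·ΣR(inner→interface) = -17 + 4.7×6.322

T ≈ 12.7 °C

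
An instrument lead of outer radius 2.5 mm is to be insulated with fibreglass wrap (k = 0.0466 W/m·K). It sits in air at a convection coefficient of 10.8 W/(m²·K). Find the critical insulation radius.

r_cr ≈ 4.31 mm

For a cylinder r_cr = k/h = 0.0466/10.8
r_cr = 4.31 mm; since the bare radius (2.5 mm) is below r_cr, adding a thin layer of insulation will *increase* heat loss.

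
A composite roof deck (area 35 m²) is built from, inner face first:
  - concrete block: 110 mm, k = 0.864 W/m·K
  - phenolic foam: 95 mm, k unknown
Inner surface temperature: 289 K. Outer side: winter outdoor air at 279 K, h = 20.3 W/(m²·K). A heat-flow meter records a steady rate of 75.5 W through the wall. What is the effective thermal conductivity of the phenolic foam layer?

k ≈ 0.0213 W/(m·K)

Using the resistance-network approach (series):
R_concrete block = L/(kA) = 0.11/(0.864×35) = 0.003638 K/W
R_outer film = 1/(h_o·A) = 1/(20.3×35) = 0.001407 K/W
Sum of known resistances R_other = 0.005045 K/W
Total R = ΔT/Q = 10/75.5 = 0.1325 K/W
R_phenolic foam = R_total − R_other = 0.1274 K/W
k = L/(R·A) = 0.095/(0.1274×35)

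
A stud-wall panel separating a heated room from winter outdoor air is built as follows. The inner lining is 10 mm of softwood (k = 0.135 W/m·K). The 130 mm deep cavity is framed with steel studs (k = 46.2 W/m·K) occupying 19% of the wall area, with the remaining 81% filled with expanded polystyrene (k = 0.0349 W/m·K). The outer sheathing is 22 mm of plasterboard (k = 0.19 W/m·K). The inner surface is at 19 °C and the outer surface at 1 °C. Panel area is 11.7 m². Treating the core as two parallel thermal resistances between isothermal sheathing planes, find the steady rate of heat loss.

Q ≈ 1030 W

Sheathing layers in series; stud and cavity paths in parallel between them.
R_inner = 0.01/(0.135×11.7) = 0.006331 K/W
R_stud  = 0.13/(46.2×0.19×11.7) = 0.001266 K/W
R_cav   = 0.13/(0.0349×0.81×11.7) = 0.393 K/W
1/R_core = 1/R_stud + 1/R_cav → R_core = 0.001262 K/W
R_outer = 0.022/(0.19×11.7) = 0.009897 K/W
R_total = 0.01749 K/W
Q = ΔT/R_total = 18/0.01749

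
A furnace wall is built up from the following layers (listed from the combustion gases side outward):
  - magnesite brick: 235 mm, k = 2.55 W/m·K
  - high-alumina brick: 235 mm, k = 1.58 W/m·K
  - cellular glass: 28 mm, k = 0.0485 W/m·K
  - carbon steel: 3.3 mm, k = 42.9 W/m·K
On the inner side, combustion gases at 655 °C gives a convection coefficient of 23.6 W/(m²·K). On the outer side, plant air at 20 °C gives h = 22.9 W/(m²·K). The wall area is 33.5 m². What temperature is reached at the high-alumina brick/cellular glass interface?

Using the resistance-network approach (series):
R_inner film = 1/(h_i·A) = 1/(23.6×33.5) = 0.001265 K/W
R_magnesite brick = L/(kA) = 0.235/(2.55×33.5) = 0.002751 K/W
R_high-alumina brick = L/(kA) = 0.235/(1.58×33.5) = 0.00444 K/W
R_cellular glass = L/(kA) = 0.028/(0.0485×33.5) = 0.01723 K/W
R_carbon steel = L/(kA) = 0.0033/(42.9×33.5) = 2.296×10^-6 K/W
R_outer film = 1/(h_o·A) = 1/(22.9×33.5) = 0.001304 K/W
R_total = 0.02699 K/W;  Q = ΔT/R_total = 635/0.02699 = 23520 W
T_interface = T_inner − Q·ΣR(inner→interface) = 655 − 23500×0.008456

T ≈ 456 °C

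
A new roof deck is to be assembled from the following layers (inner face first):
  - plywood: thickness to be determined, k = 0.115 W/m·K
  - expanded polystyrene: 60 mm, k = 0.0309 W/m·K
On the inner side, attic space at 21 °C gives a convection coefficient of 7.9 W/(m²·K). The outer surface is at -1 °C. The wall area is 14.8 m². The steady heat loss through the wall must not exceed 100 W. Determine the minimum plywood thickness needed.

Treating each layer as a thermal resistance in series:
R_inner film = 1/(h_i·A) = 1/(7.9×14.8) = 0.008553 K/W
R_expanded polystyrene = L/(kA) = 0.06/(0.0309×14.8) = 0.1312 K/W
Sum of the known resistances R_other = 0.1398 K/W
Required total resistance R_tot = ΔT/Q_allow = 22/100 = 0.22 K/W
R_plywood = R_tot − R_other = 0.08025 K/W
L = R·k·A = 0.08025×0.115×14.8

L ≈ 137 mm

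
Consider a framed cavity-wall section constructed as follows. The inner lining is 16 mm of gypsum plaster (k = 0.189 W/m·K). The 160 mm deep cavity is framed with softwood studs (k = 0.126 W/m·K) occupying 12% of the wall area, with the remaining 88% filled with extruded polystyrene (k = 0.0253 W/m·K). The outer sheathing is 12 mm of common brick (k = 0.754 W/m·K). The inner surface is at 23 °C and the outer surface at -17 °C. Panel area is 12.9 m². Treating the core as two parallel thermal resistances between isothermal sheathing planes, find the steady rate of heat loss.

Sheathing layers in series; stud and cavity paths in parallel between them.
R_inner = 0.016/(0.189×12.9) = 0.006562 K/W
R_stud  = 0.16/(0.126×0.12×12.9) = 0.8203 K/W
R_cav   = 0.16/(0.0253×0.88×12.9) = 0.5571 K/W
1/R_core = 1/R_stud + 1/R_cav → R_core = 0.3318 K/W
R_outer = 0.012/(0.754×12.9) = 0.001234 K/W
R_total = 0.3396 K/W
Q = ΔT/R_total = 40/0.3396

Q ≈ 118 W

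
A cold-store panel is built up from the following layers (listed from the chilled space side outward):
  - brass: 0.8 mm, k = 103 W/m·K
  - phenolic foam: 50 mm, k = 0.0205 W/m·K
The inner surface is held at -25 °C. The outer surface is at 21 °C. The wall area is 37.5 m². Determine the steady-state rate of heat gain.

Using the resistance-network approach (series):
R_brass = L/(kA) = 0.0008/(103×37.5) = 2.071×10^-7 K/W
R_phenolic foam = L/(kA) = 0.05/(0.0205×37.5) = 0.06504 K/W
R_total = 0.06504 K/W
Q = ΔT / R_total = 46 / 0.06504

Q ≈ 707 W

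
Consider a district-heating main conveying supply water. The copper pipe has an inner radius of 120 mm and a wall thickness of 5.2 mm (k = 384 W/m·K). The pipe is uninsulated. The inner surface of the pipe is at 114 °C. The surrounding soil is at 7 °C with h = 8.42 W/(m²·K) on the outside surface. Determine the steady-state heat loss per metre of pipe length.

Per-layer cylindrical resistances, series-summed:
R_copper pipe wall = ln(125.2/120)/(2π×384×1) = 1.758×10^-5 K/W
R_outer film = 1/(h_o·2πr_oL) = 1/(8.42×2π×0.1252×1) = 0.151 K/W
R_total = 0.151 K/W
Q = ΔT/R_total = 107/0.151

q′ ≈ 709 W/m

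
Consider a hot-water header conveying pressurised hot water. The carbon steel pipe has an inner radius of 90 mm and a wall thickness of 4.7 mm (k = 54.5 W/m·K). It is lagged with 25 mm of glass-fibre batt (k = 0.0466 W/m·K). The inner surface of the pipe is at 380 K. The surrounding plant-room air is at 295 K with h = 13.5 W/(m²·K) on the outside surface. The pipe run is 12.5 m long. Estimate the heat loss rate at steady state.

Cylindrical conduction, so R = ln(r₂/r₁)/(2πkL) per layer, in series:
R_carbon steel pipe wall = ln(94.7/90)/(2π×54.5×12.5) = 1.189×10^-5 K/W
R_glass-fibre batt = ln(119.7/94.7)/(2π×0.0466×12.5) = 0.06401 K/W
R_outer film = 1/(h_o·2πr_oL) = 1/(13.5×2π×0.1197×12.5) = 0.007879 K/W
R_total = 0.0719 K/W
Q = ΔT/R_total = 85/0.0719

Q ≈ 1180 W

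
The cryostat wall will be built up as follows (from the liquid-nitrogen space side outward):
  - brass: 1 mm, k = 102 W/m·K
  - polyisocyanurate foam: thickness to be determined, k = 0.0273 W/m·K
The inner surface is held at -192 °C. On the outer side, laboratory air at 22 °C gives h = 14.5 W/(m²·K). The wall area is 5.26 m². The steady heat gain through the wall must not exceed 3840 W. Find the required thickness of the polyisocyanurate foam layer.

L ≈ 6.12 mm

Using the resistance-network approach (series):
R_brass = L/(kA) = 0.001/(102×5.26) = 1.864×10^-6 K/W
R_outer film = 1/(h_o·A) = 1/(14.5×5.26) = 0.01311 K/W
Sum of the known resistances R_other = 0.01311 K/W
Required total resistance R_tot = ΔT/Q_allow = 214/3840 = 0.05573 K/W
R_polyisocyanurate foam = R_tot − R_other = 0.04262 K/W
L = R·k·A = 0.04262×0.0273×5.26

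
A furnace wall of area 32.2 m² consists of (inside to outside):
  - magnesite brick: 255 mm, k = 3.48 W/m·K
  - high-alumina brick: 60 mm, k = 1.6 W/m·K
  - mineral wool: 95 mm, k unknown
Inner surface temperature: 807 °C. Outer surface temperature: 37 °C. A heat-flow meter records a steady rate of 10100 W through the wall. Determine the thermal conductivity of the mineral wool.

Using the resistance-network approach (series):
R_magnesite brick = L/(kA) = 0.255/(3.48×32.2) = 0.002276 K/W
R_high-alumina brick = L/(kA) = 0.06/(1.6×32.2) = 0.001165 K/W
Sum of known resistances R_other = 0.00344 K/W
Total R = ΔT/Q = 770/10100 = 0.07624 K/W
R_mineral wool = R_total − R_other = 0.0728 K/W
k = L/(R·A) = 0.095/(0.0728×32.2)

k ≈ 0.0405 W/(m·K)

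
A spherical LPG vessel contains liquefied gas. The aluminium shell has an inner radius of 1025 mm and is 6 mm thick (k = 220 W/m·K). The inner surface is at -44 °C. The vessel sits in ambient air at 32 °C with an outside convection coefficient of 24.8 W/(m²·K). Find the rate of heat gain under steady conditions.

Q ≈ 25200 W

Spherical conduction: R = (1/r_in − 1/r_out)/(4πk) per layer; series-sum.
R_aluminium shell = (1/1.025 − 1/1.031)/(4π×220) = 2.054×10^-6 K/W
R_outer film = 1/(h·4πr_o²) = 1/(24.8×4π×1.031²) = 0.003019 K/W
R_total = 0.003021 K/W
Q = ΔT/R_total = 76/0.003021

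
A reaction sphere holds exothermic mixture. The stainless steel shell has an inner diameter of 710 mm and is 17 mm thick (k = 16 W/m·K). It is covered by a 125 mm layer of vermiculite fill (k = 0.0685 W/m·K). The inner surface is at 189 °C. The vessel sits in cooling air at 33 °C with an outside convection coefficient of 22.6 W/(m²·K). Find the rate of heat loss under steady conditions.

Each spherical layer contributes R = (1/r_i − 1/r_o)/(4πk):
R_stainless steel shell = (1/0.355 − 1/0.372)/(4π×16) = 6.402×10^-4 K/W
R_vermiculite fill = (1/0.372 − 1/0.497)/(4π×0.0685) = 0.7854 K/W
R_outer film = 1/(h·4πr_o²) = 1/(22.6×4π×0.497²) = 0.01426 K/W
R_total = 0.8003 K/W
Q = ΔT/R_total = 156/0.8003

Q ≈ 195 W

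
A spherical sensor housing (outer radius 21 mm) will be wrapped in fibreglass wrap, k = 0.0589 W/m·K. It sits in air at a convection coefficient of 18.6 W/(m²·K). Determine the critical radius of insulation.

For a sphere r_cr = 2k/h = 2×0.0589/18.6
r_cr = 6.33 mm; since the bare radius (21 mm) is above r_cr, any added insulation will reduce heat loss.

r_cr ≈ 6.33 mm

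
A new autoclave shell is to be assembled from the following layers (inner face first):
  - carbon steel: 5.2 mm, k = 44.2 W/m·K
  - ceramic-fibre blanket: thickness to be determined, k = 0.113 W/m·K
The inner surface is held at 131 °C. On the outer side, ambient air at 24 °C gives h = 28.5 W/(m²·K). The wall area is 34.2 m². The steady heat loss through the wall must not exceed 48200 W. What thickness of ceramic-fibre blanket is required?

L ≈ 4.6 mm

Thermal resistances in series:
R_carbon steel = L/(kA) = 0.0052/(44.2×34.2) = 3.44×10^-6 K/W
R_outer film = 1/(h_o·A) = 1/(28.5×34.2) = 0.001026 K/W
Sum of the known resistances R_other = 0.001029 K/W
Required total resistance R_tot = ΔT/Q_allow = 107/48200 = 0.00222 K/W
R_ceramic-fibre blanket = R_tot − R_other = 0.001191 K/W
L = R·k·A = 0.001191×0.113×34.2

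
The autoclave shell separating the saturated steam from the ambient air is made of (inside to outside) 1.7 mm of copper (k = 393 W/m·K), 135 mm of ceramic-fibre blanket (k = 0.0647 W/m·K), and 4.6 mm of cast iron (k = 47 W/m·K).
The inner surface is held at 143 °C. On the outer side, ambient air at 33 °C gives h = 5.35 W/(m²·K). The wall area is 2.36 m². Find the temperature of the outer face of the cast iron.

Series thermal resistances:
R_copper = L/(kA) = 0.0017/(393×2.36) = 1.833×10^-6 K/W
R_ceramic-fibre blanket = L/(kA) = 0.135/(0.0647×2.36) = 0.8841 K/W
R_cast iron = L/(kA) = 0.0046/(47×2.36) = 4.147×10^-5 K/W
R_outer film = 1/(h_o·A) = 1/(5.35×2.36) = 0.0792 K/W
R_total = 0.9634 K/W;  Q = ΔT/R_total = 110/0.9634 = 114.2 W
T_interface = T_inner − Q·ΣR(inner→interface) = 143 − 114×0.8842

T ≈ 42 °C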